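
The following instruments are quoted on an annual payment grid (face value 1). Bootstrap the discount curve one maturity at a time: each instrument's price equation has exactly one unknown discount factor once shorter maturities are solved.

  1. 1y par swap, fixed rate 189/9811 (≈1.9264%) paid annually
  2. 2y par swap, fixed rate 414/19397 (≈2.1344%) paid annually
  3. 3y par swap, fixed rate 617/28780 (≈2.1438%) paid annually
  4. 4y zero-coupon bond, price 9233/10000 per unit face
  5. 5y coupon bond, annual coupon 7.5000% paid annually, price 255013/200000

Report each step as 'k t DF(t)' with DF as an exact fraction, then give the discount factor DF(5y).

1 1 9811/10000
2 2 4793/5000
3 3 9383/10000
4 4 9233/10000
5 5 9209/10000
DF(5y) = 9209/10000 ≈ 0.920900

step 1 [1y] swap r/1=189/9811: DF=(1 − 189/9811·(0))/(1+189/9811) = 9811/10000 ≈ 0.981100
step 2 [2y] swap r/1=414/19397: DF=(1 − 414/19397·(0.981100))/(1+414/19397) = 4793/5000 ≈ 0.958600
step 3 [3y] swap r/1=617/28780: DF=(1 − 617/28780·(0.981100+0.958600))/(1+617/28780) = 9383/10000 ≈ 0.938300
step 4 [4y] zero: DF = P = 9233/10000 ≈ 0.923300
step 5 [5y] bond c/1=3/40: DF=(255013/200000 − 3/40·(0.981100+0.958600+0.938300+0.923300))/(1+3/40) = 9209/10000 ≈ 0.920900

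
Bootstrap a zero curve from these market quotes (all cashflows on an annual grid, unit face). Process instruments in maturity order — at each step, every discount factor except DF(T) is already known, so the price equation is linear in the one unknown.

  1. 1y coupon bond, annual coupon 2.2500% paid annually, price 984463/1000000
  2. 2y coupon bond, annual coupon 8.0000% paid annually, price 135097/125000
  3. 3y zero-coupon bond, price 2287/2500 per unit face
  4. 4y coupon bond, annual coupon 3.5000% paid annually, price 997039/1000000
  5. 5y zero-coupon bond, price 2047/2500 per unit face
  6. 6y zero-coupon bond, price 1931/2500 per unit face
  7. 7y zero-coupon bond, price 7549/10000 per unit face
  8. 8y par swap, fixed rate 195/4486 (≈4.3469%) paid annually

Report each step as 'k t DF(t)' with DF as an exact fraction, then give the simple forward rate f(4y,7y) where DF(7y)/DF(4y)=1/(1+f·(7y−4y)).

step 1 [1y] bond c/1=9/400: DF=(984463/1000000 − 9/400·(0))/(1+9/400) = 2407/2500 ≈ 0.962800
step 2 [2y] bond c/1=2/25: DF=(135097/125000 − 2/25·(0.962800))/(1+2/25) = 4647/5000 ≈ 0.929400
step 3 [3y] zero: DF = P = 2287/2500 ≈ 0.914800
step 4 [4y] bond c/1=7/200: DF=(997039/1000000 − 7/200·(0.962800+0.929400+0.914800))/(1+7/200) = 2171/2500 ≈ 0.868400
step 5 [5y] zero: DF = P = 2047/2500 ≈ 0.818800
step 6 [6y] zero: DF = P = 1931/2500 ≈ 0.772400
step 7 [7y] zero: DF = P = 7549/10000 ≈ 0.754900
step 8 [8y] swap r/1=195/4486: DF=(1 − 195/4486·(0.962800+0.929400+0.914800+0.868400+0.818800+0.772400+0.754900))/(1+195/4486) = 283/400 ≈ 0.707500

1 1 2407/2500
2 2 4647/5000
3 3 2287/2500
4 4 2171/2500
5 5 2047/2500
6 6 1931/2500
7 7 7549/10000
8 8 283/400
f(4y,7y) = ((2171/2500)/(7549/10000) − 1)/(3) = 1135/22647 ≈ 5.0117%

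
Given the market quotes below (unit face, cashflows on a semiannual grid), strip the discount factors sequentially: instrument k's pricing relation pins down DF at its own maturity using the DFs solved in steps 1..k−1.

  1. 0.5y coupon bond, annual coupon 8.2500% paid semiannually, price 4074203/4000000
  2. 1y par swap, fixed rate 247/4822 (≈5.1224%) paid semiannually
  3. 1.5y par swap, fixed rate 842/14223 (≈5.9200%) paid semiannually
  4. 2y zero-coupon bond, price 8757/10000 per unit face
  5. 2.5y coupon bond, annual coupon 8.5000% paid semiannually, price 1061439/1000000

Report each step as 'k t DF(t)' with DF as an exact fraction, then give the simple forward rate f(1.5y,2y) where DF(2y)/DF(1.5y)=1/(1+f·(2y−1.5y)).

step 1 [0.5y] bond c/2=33/800: DF=(4074203/4000000 − 33/800·(0))/(1+33/800) = 4891/5000 ≈ 0.978200
step 2 [1y] swap r/2=247/9644: DF=(1 − 247/9644·(0.978200))/(1+247/9644) = 4753/5000 ≈ 0.950600
step 3 [1.5y] swap r/2=421/14223: DF=(1 − 421/14223·(0.978200+0.950600))/(1+421/14223) = 4579/5000 ≈ 0.915800
step 4 [2y] zero: DF = P = 8757/10000 ≈ 0.875700
step 5 [2.5y] bond c/2=17/400: DF=(1061439/1000000 − 17/400·(0.978200+0.950600+0.915800+0.875700))/(1+17/400) = 1733/2000 ≈ 0.866500

1 1/2 4891/5000
2 1 4753/5000
3 3/2 4579/5000
4 2 8757/10000
5 5/2 1733/2000
f(1.5y,2y) = ((4579/5000)/(8757/10000) − 1)/(1/2) = 802/8757 ≈ 9.1584%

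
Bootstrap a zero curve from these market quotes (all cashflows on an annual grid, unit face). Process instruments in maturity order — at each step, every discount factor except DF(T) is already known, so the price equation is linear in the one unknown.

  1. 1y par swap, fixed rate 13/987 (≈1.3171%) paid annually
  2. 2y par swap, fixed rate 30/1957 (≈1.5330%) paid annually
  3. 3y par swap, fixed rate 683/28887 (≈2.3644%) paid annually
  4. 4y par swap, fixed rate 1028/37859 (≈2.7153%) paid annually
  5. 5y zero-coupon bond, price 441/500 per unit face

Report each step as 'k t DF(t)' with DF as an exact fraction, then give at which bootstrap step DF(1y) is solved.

step 1 [1y] swap r/1=13/987: DF=(1 − 13/987·(0))/(1+13/987) = 987/1000 ≈ 0.987000
step 2 [2y] swap r/1=30/1957: DF=(1 − 30/1957·(0.987000))/(1+30/1957) = 97/100 ≈ 0.970000
step 3 [3y] swap r/1=683/28887: DF=(1 − 683/28887·(0.987000+0.970000))/(1+683/28887) = 9317/10000 ≈ 0.931700
step 4 [4y] swap r/1=1028/37859: DF=(1 − 1028/37859·(0.987000+0.970000+0.931700))/(1+1028/37859) = 2243/2500 ≈ 0.897200
step 5 [5y] zero: DF = P = 441/500 ≈ 0.882000

1 1 987/1000
2 2 97/100
3 3 9317/10000
4 4 2243/2500
5 5 441/500
DF(1y) is solved at step 1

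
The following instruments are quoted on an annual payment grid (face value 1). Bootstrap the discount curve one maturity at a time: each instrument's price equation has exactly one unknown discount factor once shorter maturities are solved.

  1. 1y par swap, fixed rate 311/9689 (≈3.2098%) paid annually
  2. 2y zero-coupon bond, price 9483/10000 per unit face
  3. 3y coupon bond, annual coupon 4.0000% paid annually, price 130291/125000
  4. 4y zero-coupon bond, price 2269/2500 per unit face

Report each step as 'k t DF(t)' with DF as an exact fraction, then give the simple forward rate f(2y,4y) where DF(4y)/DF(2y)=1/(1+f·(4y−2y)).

1 1 9689/10000
2 2 9483/10000
3 3 1857/2000
4 4 2269/2500
f(2y,4y) = ((9483/10000)/(2269/2500) − 1)/(2) = 407/18152 ≈ 2.2422%

step 1 [1y] swap r/1=311/9689: DF=(1 − 311/9689·(0))/(1+311/9689) = 9689/10000 ≈ 0.968900
step 2 [2y] zero: DF = P = 9483/10000 ≈ 0.948300
step 3 [3y] bond c/1=1/25: DF=(130291/125000 − 1/25·(0.968900+0.948300))/(1+1/25) = 1857/2000 ≈ 0.928500
step 4 [4y] zero: DF = P = 2269/2500 ≈ 0.907600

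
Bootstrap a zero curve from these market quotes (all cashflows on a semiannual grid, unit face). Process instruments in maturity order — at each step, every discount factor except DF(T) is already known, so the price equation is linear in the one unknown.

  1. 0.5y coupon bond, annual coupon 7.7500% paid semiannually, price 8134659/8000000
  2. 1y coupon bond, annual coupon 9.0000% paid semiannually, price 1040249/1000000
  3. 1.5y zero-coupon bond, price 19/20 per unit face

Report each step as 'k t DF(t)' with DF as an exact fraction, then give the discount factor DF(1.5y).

1 1/2 9789/10000
2 1 9533/10000
3 3/2 19/20
DF(1.5y) = 19/20 ≈ 0.950000

step 1 [0.5y] bond c/2=31/800: DF=(8134659/8000000 − 31/800·(0))/(1+31/800) = 9789/10000 ≈ 0.978900
step 2 [1y] bond c/2=9/200: DF=(1040249/1000000 − 9/200·(0.978900))/(1+9/200) = 9533/10000 ≈ 0.953300
step 3 [1.5y] zero: DF = P = 19/20 ≈ 0.950000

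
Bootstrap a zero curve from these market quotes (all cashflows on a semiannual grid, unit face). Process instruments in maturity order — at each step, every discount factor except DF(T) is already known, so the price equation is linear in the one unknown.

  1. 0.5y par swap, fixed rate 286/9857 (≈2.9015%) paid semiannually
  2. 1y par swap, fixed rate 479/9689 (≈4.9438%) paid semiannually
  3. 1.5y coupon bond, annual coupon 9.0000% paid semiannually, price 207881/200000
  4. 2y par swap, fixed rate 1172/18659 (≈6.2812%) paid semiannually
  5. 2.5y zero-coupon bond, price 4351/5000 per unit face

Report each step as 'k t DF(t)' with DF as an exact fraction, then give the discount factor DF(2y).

step 1 [0.5y] swap r/2=143/9857: DF=(1 − 143/9857·(0))/(1+143/9857) = 9857/10000 ≈ 0.985700
step 2 [1y] swap r/2=479/19378: DF=(1 − 479/19378·(0.985700))/(1+479/19378) = 9521/10000 ≈ 0.952100
step 3 [1.5y] bond c/2=9/200: DF=(207881/200000 − 9/200·(0.985700+0.952100))/(1+9/200) = 1139/1250 ≈ 0.911200
step 4 [2y] swap r/2=586/18659: DF=(1 − 586/18659·(0.985700+0.952100+0.911200))/(1+586/18659) = 2207/2500 ≈ 0.882800
step 5 [2.5y] zero: DF = P = 4351/5000 ≈ 0.870200

1 1/2 9857/10000
2 1 9521/10000
3 3/2 1139/1250
4 2 2207/2500
5 5/2 4351/5000
DF(2y) = 2207/2500 ≈ 0.882800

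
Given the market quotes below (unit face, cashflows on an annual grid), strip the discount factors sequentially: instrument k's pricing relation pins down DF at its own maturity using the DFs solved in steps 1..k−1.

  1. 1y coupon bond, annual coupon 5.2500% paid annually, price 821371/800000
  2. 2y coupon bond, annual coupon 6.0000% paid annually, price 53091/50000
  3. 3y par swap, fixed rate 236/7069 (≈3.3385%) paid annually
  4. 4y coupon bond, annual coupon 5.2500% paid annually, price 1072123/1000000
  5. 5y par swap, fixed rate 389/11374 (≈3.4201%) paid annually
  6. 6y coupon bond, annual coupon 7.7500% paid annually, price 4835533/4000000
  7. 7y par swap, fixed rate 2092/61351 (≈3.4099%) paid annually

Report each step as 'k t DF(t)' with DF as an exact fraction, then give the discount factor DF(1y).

1 1 1951/2000
2 2 1893/2000
3 3 566/625
4 4 1097/1250
5 5 2111/2500
6 6 7947/10000
7 7 1977/2500
DF(1y) = 1951/2000 ≈ 0.975500

step 1 [1y] bond c/1=21/400: DF=(821371/800000 − 21/400·(0))/(1+21/400) = 1951/2000 ≈ 0.975500
step 2 [2y] bond c/1=3/50: DF=(53091/50000 − 3/50·(0.975500))/(1+3/50) = 1893/2000 ≈ 0.946500
step 3 [3y] swap r/1=236/7069: DF=(1 − 236/7069·(0.975500+0.946500))/(1+236/7069) = 566/625 ≈ 0.905600
step 4 [4y] bond c/1=21/400: DF=(1072123/1000000 − 21/400·(0.975500+0.946500+0.905600))/(1+21/400) = 1097/1250 ≈ 0.877600
step 5 [5y] swap r/1=389/11374: DF=(1 − 389/11374·(0.975500+0.946500+0.905600+0.877600))/(1+389/11374) = 2111/2500 ≈ 0.844400
step 6 [6y] bond c/1=31/400: DF=(4835533/4000000 − 31/400·(0.975500+0.946500+0.905600+0.877600+0.844400))/(1+31/400) = 7947/10000 ≈ 0.794700
step 7 [7y] swap r/1=2092/61351: DF=(1 − 2092/61351·(0.975500+0.946500+0.905600+0.877600+0.844400+0.794700))/(1+2092/61351) = 1977/2500 ≈ 0.790800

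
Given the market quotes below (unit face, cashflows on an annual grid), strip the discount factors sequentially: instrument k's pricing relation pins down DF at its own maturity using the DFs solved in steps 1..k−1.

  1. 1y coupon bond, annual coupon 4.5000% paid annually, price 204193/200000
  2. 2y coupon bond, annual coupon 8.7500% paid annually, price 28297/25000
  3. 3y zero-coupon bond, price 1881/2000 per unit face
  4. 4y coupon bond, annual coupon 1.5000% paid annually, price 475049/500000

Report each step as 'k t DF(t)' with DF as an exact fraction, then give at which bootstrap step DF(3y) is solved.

1 1 977/1000
2 2 4811/5000
3 3 1881/2000
4 4 1787/2000
DF(3y) is solved at step 3

step 1 [1y] bond c/1=9/200: DF=(204193/200000 − 9/200·(0))/(1+9/200) = 977/1000 ≈ 0.977000
step 2 [2y] bond c/1=7/80: DF=(28297/25000 − 7/80·(0.977000))/(1+7/80) = 4811/5000 ≈ 0.962200
step 3 [3y] zero: DF = P = 1881/2000 ≈ 0.940500
step 4 [4y] bond c/1=3/200: DF=(475049/500000 − 3/200·(0.977000+0.962200+0.940500))/(1+3/200) = 1787/2000 ≈ 0.893500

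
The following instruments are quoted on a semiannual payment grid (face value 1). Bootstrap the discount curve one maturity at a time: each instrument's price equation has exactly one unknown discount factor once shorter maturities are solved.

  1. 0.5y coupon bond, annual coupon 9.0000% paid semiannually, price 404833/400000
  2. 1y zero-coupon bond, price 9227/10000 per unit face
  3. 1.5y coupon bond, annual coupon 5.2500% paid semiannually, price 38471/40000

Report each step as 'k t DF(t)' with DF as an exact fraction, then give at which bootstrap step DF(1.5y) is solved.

1 1/2 1937/2000
2 1 9227/10000
3 3/2 1111/1250
DF(1.5y) is solved at step 3

step 1 [0.5y] bond c/2=9/200: DF=(404833/400000 − 9/200·(0))/(1+9/200) = 1937/2000 ≈ 0.968500
step 2 [1y] zero: DF = P = 9227/10000 ≈ 0.922700
step 3 [1.5y] bond c/2=21/800: DF=(38471/40000 − 21/800·(0.968500+0.922700))/(1+21/800) = 1111/1250 ≈ 0.888800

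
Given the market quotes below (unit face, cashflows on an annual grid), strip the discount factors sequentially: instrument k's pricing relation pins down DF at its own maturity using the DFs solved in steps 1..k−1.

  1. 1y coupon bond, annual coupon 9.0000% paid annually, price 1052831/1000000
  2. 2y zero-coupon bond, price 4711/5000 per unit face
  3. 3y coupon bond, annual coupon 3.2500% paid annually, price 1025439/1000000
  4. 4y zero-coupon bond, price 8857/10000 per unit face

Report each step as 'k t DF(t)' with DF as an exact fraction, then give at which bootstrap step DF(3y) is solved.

1 1 9659/10000
2 2 4711/5000
3 3 9331/10000
4 4 8857/10000
DF(3y) is solved at step 3

step 1 [1y] bond c/1=9/100: DF=(1052831/1000000 − 9/100·(0))/(1+9/100) = 9659/10000 ≈ 0.965900
step 2 [2y] zero: DF = P = 4711/5000 ≈ 0.942200
step 3 [3y] bond c/1=13/400: DF=(1025439/1000000 − 13/400·(0.965900+0.942200))/(1+13/400) = 9331/10000 ≈ 0.933100
step 4 [4y] zero: DF = P = 8857/10000 ≈ 0.885700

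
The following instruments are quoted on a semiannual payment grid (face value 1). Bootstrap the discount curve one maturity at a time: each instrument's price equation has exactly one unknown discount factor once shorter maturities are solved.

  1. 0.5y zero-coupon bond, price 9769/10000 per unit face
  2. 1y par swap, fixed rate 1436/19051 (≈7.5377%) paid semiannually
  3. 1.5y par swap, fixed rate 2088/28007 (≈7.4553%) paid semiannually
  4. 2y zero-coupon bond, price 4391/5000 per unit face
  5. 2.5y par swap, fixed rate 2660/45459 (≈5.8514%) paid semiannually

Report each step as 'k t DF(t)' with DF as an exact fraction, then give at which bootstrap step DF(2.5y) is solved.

1 1/2 9769/10000
2 1 4641/5000
3 3/2 2239/2500
4 2 4391/5000
5 5/2 867/1000
DF(2.5y) is solved at step 5

step 1 [0.5y] zero: DF = P = 9769/10000 ≈ 0.976900
step 2 [1y] swap r/2=718/19051: DF=(1 − 718/19051·(0.976900))/(1+718/19051) = 4641/5000 ≈ 0.928200
step 3 [1.5y] swap r/2=1044/28007: DF=(1 − 1044/28007·(0.976900+0.928200))/(1+1044/28007) = 2239/2500 ≈ 0.895600
step 4 [2y] zero: DF = P = 4391/5000 ≈ 0.878200
step 5 [2.5y] swap r/2=1330/45459: DF=(1 − 1330/45459·(0.976900+0.928200+0.895600+0.878200))/(1+1330/45459) = 867/1000 ≈ 0.867000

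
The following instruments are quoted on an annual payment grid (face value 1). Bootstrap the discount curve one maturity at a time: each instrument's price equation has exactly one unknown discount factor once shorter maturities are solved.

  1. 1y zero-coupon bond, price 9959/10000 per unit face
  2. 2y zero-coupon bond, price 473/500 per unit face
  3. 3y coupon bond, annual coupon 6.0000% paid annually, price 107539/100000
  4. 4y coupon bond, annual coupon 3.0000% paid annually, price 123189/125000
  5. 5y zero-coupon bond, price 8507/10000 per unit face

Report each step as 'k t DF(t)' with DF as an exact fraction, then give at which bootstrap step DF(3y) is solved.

step 1 [1y] zero: DF = P = 9959/10000 ≈ 0.995900
step 2 [2y] zero: DF = P = 473/500 ≈ 0.946000
step 3 [3y] bond c/1=3/50: DF=(107539/100000 − 3/50·(0.995900+0.946000))/(1+3/50) = 4523/5000 ≈ 0.904600
step 4 [4y] bond c/1=3/100: DF=(123189/125000 − 3/100·(0.995900+0.946000+0.904600))/(1+3/100) = 8739/10000 ≈ 0.873900
step 5 [5y] zero: DF = P = 8507/10000 ≈ 0.850700

1 1 9959/10000
2 2 473/500
3 3 4523/5000
4 4 8739/10000
5 5 8507/10000
DF(3y) is solved at step 3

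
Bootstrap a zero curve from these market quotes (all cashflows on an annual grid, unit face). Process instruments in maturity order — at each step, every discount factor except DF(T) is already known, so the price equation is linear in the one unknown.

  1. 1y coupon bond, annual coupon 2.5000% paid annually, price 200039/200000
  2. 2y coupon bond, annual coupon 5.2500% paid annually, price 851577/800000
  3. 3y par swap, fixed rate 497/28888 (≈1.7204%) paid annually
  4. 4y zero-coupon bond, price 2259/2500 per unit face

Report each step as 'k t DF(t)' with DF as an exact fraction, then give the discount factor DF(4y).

1 1 4879/5000
2 2 9627/10000
3 3 9503/10000
4 4 2259/2500
DF(4y) = 2259/2500 ≈ 0.903600

step 1 [1y] bond c/1=1/40: DF=(200039/200000 − 1/40·(0))/(1+1/40) = 4879/5000 ≈ 0.975800
step 2 [2y] bond c/1=21/400: DF=(851577/800000 − 21/400·(0.975800))/(1+21/400) = 9627/10000 ≈ 0.962700
step 3 [3y] swap r/1=497/28888: DF=(1 − 497/28888·(0.975800+0.962700))/(1+497/28888) = 9503/10000 ≈ 0.950300
step 4 [4y] zero: DF = P = 2259/2500 ≈ 0.903600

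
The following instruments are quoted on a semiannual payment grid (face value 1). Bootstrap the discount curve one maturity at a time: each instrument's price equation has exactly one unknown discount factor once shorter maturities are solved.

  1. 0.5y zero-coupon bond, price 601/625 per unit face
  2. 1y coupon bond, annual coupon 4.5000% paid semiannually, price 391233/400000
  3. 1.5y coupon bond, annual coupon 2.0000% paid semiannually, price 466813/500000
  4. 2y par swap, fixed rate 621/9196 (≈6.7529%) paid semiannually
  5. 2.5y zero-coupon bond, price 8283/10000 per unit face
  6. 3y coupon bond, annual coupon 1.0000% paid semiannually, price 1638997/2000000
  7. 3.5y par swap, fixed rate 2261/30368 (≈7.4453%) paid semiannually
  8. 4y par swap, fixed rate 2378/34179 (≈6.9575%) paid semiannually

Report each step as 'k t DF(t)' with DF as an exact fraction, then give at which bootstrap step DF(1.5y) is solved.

step 1 [0.5y] zero: DF = P = 601/625 ≈ 0.961600
step 2 [1y] bond c/2=9/400: DF=(391233/400000 − 9/400·(0.961600))/(1+9/400) = 4677/5000 ≈ 0.935400
step 3 [1.5y] bond c/2=1/100: DF=(466813/500000 − 1/100·(0.961600+0.935400))/(1+1/100) = 566/625 ≈ 0.905600
step 4 [2y] swap r/2=621/18392: DF=(1 − 621/18392·(0.961600+0.935400+0.905600))/(1+621/18392) = 4379/5000 ≈ 0.875800
step 5 [2.5y] zero: DF = P = 8283/10000 ≈ 0.828300
step 6 [3y] bond c/2=1/200: DF=(1638997/2000000 − 1/200·(0.961600+0.935400+0.905600+0.875800+0.828300))/(1+1/200) = 793/1000 ≈ 0.793000
step 7 [3.5y] swap r/2=2261/60736: DF=(1 − 2261/60736·(0.961600+0.935400+0.905600+0.875800+0.828300+0.793000))/(1+2261/60736) = 7739/10000 ≈ 0.773900
step 8 [4y] swap r/2=1189/34179: DF=(1 − 1189/34179·(0.961600+0.935400+0.905600+0.875800+0.828300+0.793000+0.773900))/(1+1189/34179) = 3811/5000 ≈ 0.762200

1 1/2 601/625
2 1 4677/5000
3 3/2 566/625
4 2 4379/5000
5 5/2 8283/10000
6 3 793/1000
7 7/2 7739/10000
8 4 3811/5000
DF(1.5y) is solved at step 3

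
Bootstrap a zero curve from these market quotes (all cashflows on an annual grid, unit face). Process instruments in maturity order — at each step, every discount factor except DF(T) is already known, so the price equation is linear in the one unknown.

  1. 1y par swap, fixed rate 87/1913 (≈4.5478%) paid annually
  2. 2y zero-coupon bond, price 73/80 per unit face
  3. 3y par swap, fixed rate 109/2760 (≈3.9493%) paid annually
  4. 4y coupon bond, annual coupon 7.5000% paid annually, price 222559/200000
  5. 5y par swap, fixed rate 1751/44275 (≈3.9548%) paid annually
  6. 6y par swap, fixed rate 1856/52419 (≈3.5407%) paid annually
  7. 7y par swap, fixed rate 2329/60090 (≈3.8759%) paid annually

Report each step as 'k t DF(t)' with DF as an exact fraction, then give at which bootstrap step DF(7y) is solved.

step 1 [1y] swap r/1=87/1913: DF=(1 − 87/1913·(0))/(1+87/1913) = 1913/2000 ≈ 0.956500
step 2 [2y] zero: DF = P = 73/80 ≈ 0.912500
step 3 [3y] swap r/1=109/2760: DF=(1 − 109/2760·(0.956500+0.912500))/(1+109/2760) = 891/1000 ≈ 0.891000
step 4 [4y] bond c/1=3/40: DF=(222559/200000 − 3/40·(0.956500+0.912500+0.891000))/(1+3/40) = 4213/5000 ≈ 0.842600
step 5 [5y] swap r/1=1751/44275: DF=(1 − 1751/44275·(0.956500+0.912500+0.891000+0.842600))/(1+1751/44275) = 8249/10000 ≈ 0.824900
step 6 [6y] swap r/1=1856/52419: DF=(1 − 1856/52419·(0.956500+0.912500+0.891000+0.842600+0.824900))/(1+1856/52419) = 509/625 ≈ 0.814400
step 7 [7y] swap r/1=2329/60090: DF=(1 − 2329/60090·(0.956500+0.912500+0.891000+0.842600+0.824900+0.814400))/(1+2329/60090) = 7671/10000 ≈ 0.767100

1 1 1913/2000
2 2 73/80
3 3 891/1000
4 4 4213/5000
5 5 8249/10000
6 6 509/625
7 7 7671/10000
DF(7y) is solved at step 7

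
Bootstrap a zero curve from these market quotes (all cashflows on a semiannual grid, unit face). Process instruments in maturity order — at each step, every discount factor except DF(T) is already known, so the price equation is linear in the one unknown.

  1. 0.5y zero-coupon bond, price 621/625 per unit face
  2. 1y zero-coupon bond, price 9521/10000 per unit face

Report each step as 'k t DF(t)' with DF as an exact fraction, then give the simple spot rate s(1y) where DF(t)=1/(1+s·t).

1 1/2 621/625
2 1 9521/10000
s(1y) = (1/(9521/10000) − 1)/(1) = 479/9521 ≈ 5.0310%

step 1 [0.5y] zero: DF = P = 621/625 ≈ 0.993600
step 2 [1y] zero: DF = P = 9521/10000 ≈ 0.952100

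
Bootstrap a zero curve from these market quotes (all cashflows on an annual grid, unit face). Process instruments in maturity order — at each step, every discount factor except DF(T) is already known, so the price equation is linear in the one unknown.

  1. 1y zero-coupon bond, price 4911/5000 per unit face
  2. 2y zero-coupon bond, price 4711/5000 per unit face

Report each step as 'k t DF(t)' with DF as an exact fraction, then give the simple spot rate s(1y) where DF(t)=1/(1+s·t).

step 1 [1y] zero: DF = P = 4911/5000 ≈ 0.982200
step 2 [2y] zero: DF = P = 4711/5000 ≈ 0.942200

1 1 4911/5000
2 2 4711/5000
s(1y) = (1/(4911/5000) − 1)/(1) = 89/4911 ≈ 1.8123%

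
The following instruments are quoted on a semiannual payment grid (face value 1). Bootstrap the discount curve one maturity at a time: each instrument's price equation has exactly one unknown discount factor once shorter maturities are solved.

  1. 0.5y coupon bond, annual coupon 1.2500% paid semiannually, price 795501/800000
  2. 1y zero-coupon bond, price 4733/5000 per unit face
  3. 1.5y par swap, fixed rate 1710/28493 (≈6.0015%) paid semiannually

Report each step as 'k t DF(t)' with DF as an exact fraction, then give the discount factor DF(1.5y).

1 1/2 4941/5000
2 1 4733/5000
3 3/2 1829/2000
DF(1.5y) = 1829/2000 ≈ 0.914500

step 1 [0.5y] bond c/2=1/160: DF=(795501/800000 − 1/160·(0))/(1+1/160) = 4941/5000 ≈ 0.988200
step 2 [1y] zero: DF = P = 4733/5000 ≈ 0.946600
step 3 [1.5y] swap r/2=855/28493: DF=(1 − 855/28493·(0.988200+0.946600))/(1+855/28493) = 1829/2000 ≈ 0.914500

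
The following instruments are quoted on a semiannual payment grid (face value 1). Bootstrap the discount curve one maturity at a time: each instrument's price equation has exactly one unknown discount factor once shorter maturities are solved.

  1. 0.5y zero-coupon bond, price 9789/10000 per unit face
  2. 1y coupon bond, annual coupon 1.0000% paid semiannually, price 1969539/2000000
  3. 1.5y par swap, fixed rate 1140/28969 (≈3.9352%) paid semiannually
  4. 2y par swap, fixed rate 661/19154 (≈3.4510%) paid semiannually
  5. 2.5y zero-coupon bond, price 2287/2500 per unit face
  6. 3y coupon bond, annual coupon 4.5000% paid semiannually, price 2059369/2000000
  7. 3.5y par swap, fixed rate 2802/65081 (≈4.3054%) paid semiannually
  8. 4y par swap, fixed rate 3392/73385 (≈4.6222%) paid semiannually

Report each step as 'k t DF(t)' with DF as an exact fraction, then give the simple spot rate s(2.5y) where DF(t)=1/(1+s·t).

1 1/2 9789/10000
2 1 39/40
3 3/2 943/1000
4 2 9339/10000
5 5/2 2287/2500
6 3 4513/5000
7 7/2 8599/10000
8 4 519/625
s(2.5y) = (1/(2287/2500) − 1)/(5/2) = 426/11435 ≈ 3.7254%

step 1 [0.5y] zero: DF = P = 9789/10000 ≈ 0.978900
step 2 [1y] bond c/2=1/200: DF=(1969539/2000000 − 1/200·(0.978900))/(1+1/200) = 39/40 ≈ 0.975000
step 3 [1.5y] swap r/2=570/28969: DF=(1 − 570/28969·(0.978900+0.975000))/(1+570/28969) = 943/1000 ≈ 0.943000
step 4 [2y] swap r/2=661/38308: DF=(1 − 661/38308·(0.978900+0.975000+0.943000))/(1+661/38308) = 9339/10000 ≈ 0.933900
step 5 [2.5y] zero: DF = P = 2287/2500 ≈ 0.914800
step 6 [3y] bond c/2=9/400: DF=(2059369/2000000 − 9/400·(0.978900+0.975000+0.943000+0.933900+0.914800))/(1+9/400) = 4513/5000 ≈ 0.902600
step 7 [3.5y] swap r/2=1401/65081: DF=(1 − 1401/65081·(0.978900+0.975000+0.943000+0.933900+0.914800+0.902600))/(1+1401/65081) = 8599/10000 ≈ 0.859900
step 8 [4y] swap r/2=1696/73385: DF=(1 − 1696/73385·(0.978900+0.975000+0.943000+0.933900+0.914800+0.902600+0.859900))/(1+1696/73385) = 519/625 ≈ 0.830400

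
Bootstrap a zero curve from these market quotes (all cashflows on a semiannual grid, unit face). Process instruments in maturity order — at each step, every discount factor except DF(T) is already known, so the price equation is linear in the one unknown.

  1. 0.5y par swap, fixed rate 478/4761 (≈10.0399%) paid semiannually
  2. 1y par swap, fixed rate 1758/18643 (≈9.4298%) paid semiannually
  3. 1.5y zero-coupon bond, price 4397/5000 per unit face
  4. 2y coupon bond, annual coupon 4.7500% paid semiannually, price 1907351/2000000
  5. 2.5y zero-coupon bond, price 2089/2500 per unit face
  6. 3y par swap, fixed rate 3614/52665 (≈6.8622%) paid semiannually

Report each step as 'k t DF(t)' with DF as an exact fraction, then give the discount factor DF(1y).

1 1/2 4761/5000
2 1 9121/10000
3 3/2 4397/5000
4 2 8679/10000
5 5/2 2089/2500
6 3 8193/10000
DF(1y) = 9121/10000 ≈ 0.912100

step 1 [0.5y] swap r/2=239/4761: DF=(1 − 239/4761·(0))/(1+239/4761) = 4761/5000 ≈ 0.952200
step 2 [1y] swap r/2=879/18643: DF=(1 − 879/18643·(0.952200))/(1+879/18643) = 9121/10000 ≈ 0.912100
step 3 [1.5y] zero: DF = P = 4397/5000 ≈ 0.879400
step 4 [2y] bond c/2=19/800: DF=(1907351/2000000 − 19/800·(0.952200+0.912100+0.879400))/(1+19/800) = 8679/10000 ≈ 0.867900
step 5 [2.5y] zero: DF = P = 2089/2500 ≈ 0.835600
step 6 [3y] swap r/2=1807/52665: DF=(1 − 1807/52665·(0.952200+0.912100+0.879400+0.867900+0.835600))/(1+1807/52665) = 8193/10000 ≈ 0.819300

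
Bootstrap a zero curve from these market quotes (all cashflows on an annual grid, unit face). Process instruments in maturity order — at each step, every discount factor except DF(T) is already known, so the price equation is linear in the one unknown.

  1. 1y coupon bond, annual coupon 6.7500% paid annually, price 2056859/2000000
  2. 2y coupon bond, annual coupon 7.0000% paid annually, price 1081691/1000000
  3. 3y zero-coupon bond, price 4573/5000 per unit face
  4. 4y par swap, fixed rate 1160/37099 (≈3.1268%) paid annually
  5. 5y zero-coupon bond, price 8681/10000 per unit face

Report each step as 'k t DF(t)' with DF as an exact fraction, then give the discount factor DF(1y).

1 1 4817/5000
2 2 9479/10000
3 3 4573/5000
4 4 221/250
5 5 8681/10000
DF(1y) = 4817/5000 ≈ 0.963400

step 1 [1y] bond c/1=27/400: DF=(2056859/2000000 − 27/400·(0))/(1+27/400) = 4817/5000 ≈ 0.963400
step 2 [2y] bond c/1=7/100: DF=(1081691/1000000 − 7/100·(0.963400))/(1+7/100) = 9479/10000 ≈ 0.947900
step 3 [3y] zero: DF = P = 4573/5000 ≈ 0.914600
step 4 [4y] swap r/1=1160/37099: DF=(1 − 1160/37099·(0.963400+0.947900+0.914600))/(1+1160/37099) = 221/250 ≈ 0.884000
step 5 [5y] zero: DF = P = 8681/10000 ≈ 0.868100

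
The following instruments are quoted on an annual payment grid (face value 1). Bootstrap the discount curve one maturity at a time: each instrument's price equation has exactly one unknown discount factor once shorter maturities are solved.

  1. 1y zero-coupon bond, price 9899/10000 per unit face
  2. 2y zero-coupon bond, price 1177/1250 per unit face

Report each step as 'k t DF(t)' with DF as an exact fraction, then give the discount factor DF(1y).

step 1 [1y] zero: DF = P = 9899/10000 ≈ 0.989900
step 2 [2y] zero: DF = P = 1177/1250 ≈ 0.941600

1 1 9899/10000
2 2 1177/1250
DF(1y) = 9899/10000 ≈ 0.989900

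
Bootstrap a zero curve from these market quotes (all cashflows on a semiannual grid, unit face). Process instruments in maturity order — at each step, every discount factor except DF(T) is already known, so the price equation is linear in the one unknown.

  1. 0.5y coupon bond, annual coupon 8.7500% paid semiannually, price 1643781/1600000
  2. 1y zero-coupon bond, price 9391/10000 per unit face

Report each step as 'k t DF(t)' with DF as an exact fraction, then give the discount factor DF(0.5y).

1 1/2 9843/10000
2 1 9391/10000
DF(0.5y) = 9843/10000 ≈ 0.984300

step 1 [0.5y] bond c/2=7/160: DF=(1643781/1600000 − 7/160·(0))/(1+7/160) = 9843/10000 ≈ 0.984300
step 2 [1y] zero: DF = P = 9391/10000 ≈ 0.939100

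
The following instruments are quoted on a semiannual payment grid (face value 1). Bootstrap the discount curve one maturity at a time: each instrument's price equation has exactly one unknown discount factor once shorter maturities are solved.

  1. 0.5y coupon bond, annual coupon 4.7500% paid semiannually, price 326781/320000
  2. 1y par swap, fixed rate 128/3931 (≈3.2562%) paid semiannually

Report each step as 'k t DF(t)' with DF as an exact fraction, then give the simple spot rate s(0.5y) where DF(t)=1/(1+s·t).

1 1/2 399/400
2 1 121/125
s(0.5y) = (1/(399/400) − 1)/(1/2) = 2/399 ≈ 0.5013%

step 1 [0.5y] bond c/2=19/800: DF=(326781/320000 − 19/800·(0))/(1+19/800) = 399/400 ≈ 0.997500
step 2 [1y] swap r/2=64/3931: DF=(1 − 64/3931·(0.997500))/(1+64/3931) = 121/125 ≈ 0.968000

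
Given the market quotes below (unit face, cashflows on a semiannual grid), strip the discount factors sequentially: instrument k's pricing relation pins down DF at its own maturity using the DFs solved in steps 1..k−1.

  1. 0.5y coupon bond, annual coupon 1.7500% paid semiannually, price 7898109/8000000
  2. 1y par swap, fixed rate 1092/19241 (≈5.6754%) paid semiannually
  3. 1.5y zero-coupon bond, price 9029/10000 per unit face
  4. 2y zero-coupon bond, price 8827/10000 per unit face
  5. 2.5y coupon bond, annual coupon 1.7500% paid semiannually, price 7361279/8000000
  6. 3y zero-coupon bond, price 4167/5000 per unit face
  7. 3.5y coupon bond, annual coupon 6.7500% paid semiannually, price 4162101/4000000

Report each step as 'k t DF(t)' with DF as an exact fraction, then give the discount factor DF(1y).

step 1 [0.5y] bond c/2=7/800: DF=(7898109/8000000 − 7/800·(0))/(1+7/800) = 9787/10000 ≈ 0.978700
step 2 [1y] swap r/2=546/19241: DF=(1 − 546/19241·(0.978700))/(1+546/19241) = 4727/5000 ≈ 0.945400
step 3 [1.5y] zero: DF = P = 9029/10000 ≈ 0.902900
step 4 [2y] zero: DF = P = 8827/10000 ≈ 0.882700
step 5 [2.5y] bond c/2=7/800: DF=(7361279/8000000 − 7/800·(0.978700+0.945400+0.902900+0.882700))/(1+7/800) = 22/25 ≈ 0.880000
step 6 [3y] zero: DF = P = 4167/5000 ≈ 0.833400
step 7 [3.5y] bond c/2=27/800: DF=(4162101/4000000 − 27/800·(0.978700+0.945400+0.902900+0.882700+0.880000+0.833400))/(1+27/800) = 1659/2000 ≈ 0.829500

1 1/2 9787/10000
2 1 4727/5000
3 3/2 9029/10000
4 2 8827/10000
5 5/2 22/25
6 3 4167/5000
7 7/2 1659/2000
DF(1y) = 4727/5000 ≈ 0.945400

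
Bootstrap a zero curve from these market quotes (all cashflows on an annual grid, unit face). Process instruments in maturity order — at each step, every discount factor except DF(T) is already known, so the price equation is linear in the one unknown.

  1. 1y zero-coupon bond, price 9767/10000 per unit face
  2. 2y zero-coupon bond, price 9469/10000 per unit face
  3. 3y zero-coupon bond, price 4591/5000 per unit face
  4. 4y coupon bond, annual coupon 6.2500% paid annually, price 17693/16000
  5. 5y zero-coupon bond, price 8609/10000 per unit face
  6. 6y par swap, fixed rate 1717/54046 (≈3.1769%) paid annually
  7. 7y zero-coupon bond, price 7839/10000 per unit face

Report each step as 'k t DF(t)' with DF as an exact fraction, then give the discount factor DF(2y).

1 1 9767/10000
2 2 9469/10000
3 3 4591/5000
4 4 546/625
5 5 8609/10000
6 6 8283/10000
7 7 7839/10000
DF(2y) = 9469/10000 ≈ 0.946900

step 1 [1y] zero: DF = P = 9767/10000 ≈ 0.976700
step 2 [2y] zero: DF = P = 9469/10000 ≈ 0.946900
step 3 [3y] zero: DF = P = 4591/5000 ≈ 0.918200
step 4 [4y] bond c/1=1/16: DF=(17693/16000 − 1/16·(0.976700+0.946900+0.918200))/(1+1/16) = 546/625 ≈ 0.873600
step 5 [5y] zero: DF = P = 8609/10000 ≈ 0.860900
step 6 [6y] swap r/1=1717/54046: DF=(1 − 1717/54046·(0.976700+0.946900+0.918200+0.873600+0.860900))/(1+1717/54046) = 8283/10000 ≈ 0.828300
step 7 [7y] zero: DF = P = 7839/10000 ≈ 0.783900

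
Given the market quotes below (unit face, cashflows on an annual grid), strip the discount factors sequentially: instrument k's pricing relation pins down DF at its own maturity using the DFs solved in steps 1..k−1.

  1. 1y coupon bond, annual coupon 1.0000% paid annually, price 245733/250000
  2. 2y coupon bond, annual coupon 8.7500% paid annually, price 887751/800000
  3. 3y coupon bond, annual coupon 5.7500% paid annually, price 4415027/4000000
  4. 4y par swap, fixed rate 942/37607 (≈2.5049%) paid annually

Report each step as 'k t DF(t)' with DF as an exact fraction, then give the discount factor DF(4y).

step 1 [1y] bond c/1=1/100: DF=(245733/250000 − 1/100·(0))/(1+1/100) = 2433/2500 ≈ 0.973200
step 2 [2y] bond c/1=7/80: DF=(887751/800000 − 7/80·(0.973200))/(1+7/80) = 9421/10000 ≈ 0.942100
step 3 [3y] bond c/1=23/400: DF=(4415027/4000000 − 23/400·(0.973200+0.942100))/(1+23/400) = 2349/2500 ≈ 0.939600
step 4 [4y] swap r/1=942/37607: DF=(1 − 942/37607·(0.973200+0.942100+0.939600))/(1+942/37607) = 4529/5000 ≈ 0.905800

1 1 2433/2500
2 2 9421/10000
3 3 2349/2500
4 4 4529/5000
DF(4y) = 4529/5000 ≈ 0.905800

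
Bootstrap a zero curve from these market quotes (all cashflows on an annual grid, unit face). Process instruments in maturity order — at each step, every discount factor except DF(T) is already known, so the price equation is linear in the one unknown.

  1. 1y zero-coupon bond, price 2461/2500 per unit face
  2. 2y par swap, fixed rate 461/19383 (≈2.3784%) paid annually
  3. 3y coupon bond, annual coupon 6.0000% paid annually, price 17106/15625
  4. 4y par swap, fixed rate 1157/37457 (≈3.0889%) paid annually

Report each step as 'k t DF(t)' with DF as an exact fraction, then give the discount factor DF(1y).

1 1 2461/2500
2 2 9539/10000
3 3 9231/10000
4 4 8843/10000
DF(1y) = 2461/2500 ≈ 0.984400

step 1 [1y] zero: DF = P = 2461/2500 ≈ 0.984400
step 2 [2y] swap r/1=461/19383: DF=(1 − 461/19383·(0.984400))/(1+461/19383) = 9539/10000 ≈ 0.953900
step 3 [3y] bond c/1=3/50: DF=(17106/15625 − 3/50·(0.984400+0.953900))/(1+3/50) = 9231/10000 ≈ 0.923100
step 4 [4y] swap r/1=1157/37457: DF=(1 − 1157/37457·(0.984400+0.953900+0.923100))/(1+1157/37457) = 8843/10000 ≈ 0.884300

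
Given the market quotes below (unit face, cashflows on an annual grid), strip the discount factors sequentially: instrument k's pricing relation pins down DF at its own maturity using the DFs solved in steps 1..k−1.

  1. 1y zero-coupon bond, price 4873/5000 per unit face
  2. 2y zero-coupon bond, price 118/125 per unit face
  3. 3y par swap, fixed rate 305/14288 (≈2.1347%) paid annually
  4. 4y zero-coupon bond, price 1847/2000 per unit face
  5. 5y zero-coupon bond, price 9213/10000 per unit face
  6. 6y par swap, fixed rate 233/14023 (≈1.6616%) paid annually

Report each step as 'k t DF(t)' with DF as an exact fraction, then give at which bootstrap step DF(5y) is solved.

step 1 [1y] zero: DF = P = 4873/5000 ≈ 0.974600
step 2 [2y] zero: DF = P = 118/125 ≈ 0.944000
step 3 [3y] swap r/1=305/14288: DF=(1 − 305/14288·(0.974600+0.944000))/(1+305/14288) = 939/1000 ≈ 0.939000
step 4 [4y] zero: DF = P = 1847/2000 ≈ 0.923500
step 5 [5y] zero: DF = P = 9213/10000 ≈ 0.921300
step 6 [6y] swap r/1=233/14023: DF=(1 − 233/14023·(0.974600+0.944000+0.939000+0.923500+0.921300))/(1+233/14023) = 2267/2500 ≈ 0.906800

1 1 4873/5000
2 2 118/125
3 3 939/1000
4 4 1847/2000
5 5 9213/10000
6 6 2267/2500
DF(5y) is solved at step 5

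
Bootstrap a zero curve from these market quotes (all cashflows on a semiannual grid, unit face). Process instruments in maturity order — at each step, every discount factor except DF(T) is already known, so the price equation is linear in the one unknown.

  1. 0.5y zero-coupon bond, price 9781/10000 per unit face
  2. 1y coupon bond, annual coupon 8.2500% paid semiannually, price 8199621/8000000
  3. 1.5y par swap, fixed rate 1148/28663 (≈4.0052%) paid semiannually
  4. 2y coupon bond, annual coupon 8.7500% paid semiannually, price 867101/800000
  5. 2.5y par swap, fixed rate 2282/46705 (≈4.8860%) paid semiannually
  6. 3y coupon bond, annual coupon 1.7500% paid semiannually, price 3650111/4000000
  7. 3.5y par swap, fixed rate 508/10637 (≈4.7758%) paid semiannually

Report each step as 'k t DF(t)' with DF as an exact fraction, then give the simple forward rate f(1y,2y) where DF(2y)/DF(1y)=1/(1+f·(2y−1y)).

step 1 [0.5y] zero: DF = P = 9781/10000 ≈ 0.978100
step 2 [1y] bond c/2=33/800: DF=(8199621/8000000 − 33/800·(0.978100))/(1+33/800) = 591/625 ≈ 0.945600
step 3 [1.5y] swap r/2=574/28663: DF=(1 − 574/28663·(0.978100+0.945600))/(1+574/28663) = 4713/5000 ≈ 0.942600
step 4 [2y] bond c/2=7/160: DF=(867101/800000 − 7/160·(0.978100+0.945600+0.942600))/(1+7/160) = 9183/10000 ≈ 0.918300
step 5 [2.5y] swap r/2=1141/46705: DF=(1 − 1141/46705·(0.978100+0.945600+0.942600+0.918300))/(1+1141/46705) = 8859/10000 ≈ 0.885900
step 6 [3y] bond c/2=7/800: DF=(3650111/4000000 − 7/800·(0.978100+0.945600+0.942600+0.918300+0.885900))/(1+7/800) = 8641/10000 ≈ 0.864100
step 7 [3.5y] swap r/2=254/10637: DF=(1 − 254/10637·(0.978100+0.945600+0.942600+0.918300+0.885900+0.864100))/(1+254/10637) = 2119/2500 ≈ 0.847600

1 1/2 9781/10000
2 1 591/625
3 3/2 4713/5000
4 2 9183/10000
5 5/2 8859/10000
6 3 8641/10000
7 7/2 2119/2500
f(1y,2y) = ((591/625)/(9183/10000) − 1)/(1) = 91/3061 ≈ 2.9729%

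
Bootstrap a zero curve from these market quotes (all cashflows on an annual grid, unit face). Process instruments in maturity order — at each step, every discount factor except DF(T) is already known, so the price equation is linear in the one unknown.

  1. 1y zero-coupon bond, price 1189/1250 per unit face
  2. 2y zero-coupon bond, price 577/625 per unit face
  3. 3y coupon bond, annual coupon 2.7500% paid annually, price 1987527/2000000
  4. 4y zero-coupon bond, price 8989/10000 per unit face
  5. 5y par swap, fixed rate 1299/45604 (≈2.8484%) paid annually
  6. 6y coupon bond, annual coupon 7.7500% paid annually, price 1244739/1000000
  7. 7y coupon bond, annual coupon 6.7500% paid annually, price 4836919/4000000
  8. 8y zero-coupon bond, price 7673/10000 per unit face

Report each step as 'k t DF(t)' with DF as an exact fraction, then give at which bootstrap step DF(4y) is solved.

step 1 [1y] zero: DF = P = 1189/1250 ≈ 0.951200
step 2 [2y] zero: DF = P = 577/625 ≈ 0.923200
step 3 [3y] bond c/1=11/400: DF=(1987527/2000000 − 11/400·(0.951200+0.923200))/(1+11/400) = 917/1000 ≈ 0.917000
step 4 [4y] zero: DF = P = 8989/10000 ≈ 0.898900
step 5 [5y] swap r/1=1299/45604: DF=(1 − 1299/45604·(0.951200+0.923200+0.917000+0.898900))/(1+1299/45604) = 8701/10000 ≈ 0.870100
step 6 [6y] bond c/1=31/400: DF=(1244739/1000000 − 31/400·(0.951200+0.923200+0.917000+0.898900+0.870100))/(1+31/400) = 517/625 ≈ 0.827200
step 7 [7y] bond c/1=27/400: DF=(4836919/4000000 − 27/400·(0.951200+0.923200+0.917000+0.898900+0.870100+0.827200))/(1+27/400) = 7921/10000 ≈ 0.792100
step 8 [8y] zero: DF = P = 7673/10000 ≈ 0.767300

1 1 1189/1250
2 2 577/625
3 3 917/1000
4 4 8989/10000
5 5 8701/10000
6 6 517/625
7 7 7921/10000
8 8 7673/10000
DF(4y) is solved at step 4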